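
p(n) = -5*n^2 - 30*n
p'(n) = -10*n - 30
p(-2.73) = 44.64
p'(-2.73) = -2.70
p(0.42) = -13.48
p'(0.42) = -34.20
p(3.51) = -166.90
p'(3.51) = -65.10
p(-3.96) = 40.39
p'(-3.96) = 9.60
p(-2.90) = 44.95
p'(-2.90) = -1.00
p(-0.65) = 17.39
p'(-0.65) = -23.50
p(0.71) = -23.82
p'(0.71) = -37.10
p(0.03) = -0.90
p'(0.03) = -30.30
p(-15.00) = -675.00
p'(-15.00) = 120.00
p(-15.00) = -675.00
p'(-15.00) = 120.00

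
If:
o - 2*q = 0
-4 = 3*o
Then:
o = -4/3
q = -2/3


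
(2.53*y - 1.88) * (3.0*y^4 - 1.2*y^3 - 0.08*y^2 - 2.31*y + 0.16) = 7.59*y^5 - 8.676*y^4 + 2.0536*y^3 - 5.6939*y^2 + 4.7476*y - 0.3008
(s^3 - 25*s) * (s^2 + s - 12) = s^5 + s^4 - 37*s^3 - 25*s^2 + 300*s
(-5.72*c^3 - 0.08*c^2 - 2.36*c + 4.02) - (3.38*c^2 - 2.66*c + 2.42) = -5.72*c^3 - 3.46*c^2 + 0.3*c + 1.6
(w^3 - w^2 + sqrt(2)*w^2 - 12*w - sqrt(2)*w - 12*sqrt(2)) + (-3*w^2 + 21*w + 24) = w^3 - 4*w^2 + sqrt(2)*w^2 - sqrt(2)*w + 9*w - 12*sqrt(2) + 24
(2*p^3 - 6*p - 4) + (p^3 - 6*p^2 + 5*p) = 3*p^3 - 6*p^2 - p - 4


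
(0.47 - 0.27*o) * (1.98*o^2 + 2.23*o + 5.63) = -0.5346*o^3 + 0.3285*o^2 - 0.472*o + 2.6461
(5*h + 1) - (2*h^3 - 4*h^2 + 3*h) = -2*h^3 + 4*h^2 + 2*h + 1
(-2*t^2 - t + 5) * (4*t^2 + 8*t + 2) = -8*t^4 - 20*t^3 + 8*t^2 + 38*t + 10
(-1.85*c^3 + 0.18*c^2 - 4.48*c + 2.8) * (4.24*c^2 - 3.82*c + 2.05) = -7.844*c^5 + 7.8302*c^4 - 23.4753*c^3 + 29.3546*c^2 - 19.88*c + 5.74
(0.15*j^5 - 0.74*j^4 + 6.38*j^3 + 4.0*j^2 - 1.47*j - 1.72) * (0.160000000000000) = 0.024*j^5 - 0.1184*j^4 + 1.0208*j^3 + 0.64*j^2 - 0.2352*j - 0.2752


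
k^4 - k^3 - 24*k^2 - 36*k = k*(k - 6)*(k + 2)*(k + 3)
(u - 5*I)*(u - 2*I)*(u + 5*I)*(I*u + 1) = I*u^4 + 3*u^3 + 23*I*u^2 + 75*u - 50*I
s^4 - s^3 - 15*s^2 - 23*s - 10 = (s - 5)*(s + 1)^2*(s + 2)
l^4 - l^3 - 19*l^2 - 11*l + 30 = (l - 5)*(l - 1)*(l + 2)*(l + 3)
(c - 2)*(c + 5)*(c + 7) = c^3 + 10*c^2 + 11*c - 70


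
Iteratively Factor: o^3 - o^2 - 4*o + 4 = (o + 2)*(o^2 - 3*o + 2) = (o - 2)*(o + 2)*(o - 1)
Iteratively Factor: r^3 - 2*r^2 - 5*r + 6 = (r + 2)*(r^2 - 4*r + 3) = (r - 3)*(r + 2)*(r - 1)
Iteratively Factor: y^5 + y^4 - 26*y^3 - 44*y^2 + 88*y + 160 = (y + 2)*(y^4 - y^3 - 24*y^2 + 4*y + 80) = (y - 2)*(y + 2)*(y^3 + y^2 - 22*y - 40) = (y - 2)*(y + 2)^2*(y^2 - y - 20) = (y - 5)*(y - 2)*(y + 2)^2*(y + 4)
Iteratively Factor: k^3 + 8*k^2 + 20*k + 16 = (k + 4)*(k^2 + 4*k + 4) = (k + 2)*(k + 4)*(k + 2)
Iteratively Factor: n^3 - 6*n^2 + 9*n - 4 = (n - 1)*(n^2 - 5*n + 4) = (n - 1)^2*(n - 4)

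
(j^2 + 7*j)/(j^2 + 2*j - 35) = j/(j - 5)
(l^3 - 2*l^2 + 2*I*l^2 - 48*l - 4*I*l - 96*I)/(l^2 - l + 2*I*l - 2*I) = (l^2 - 2*l - 48)/(l - 1)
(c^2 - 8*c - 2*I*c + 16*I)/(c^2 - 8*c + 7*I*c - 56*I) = (c - 2*I)/(c + 7*I)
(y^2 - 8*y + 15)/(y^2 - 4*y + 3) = (y - 5)/(y - 1)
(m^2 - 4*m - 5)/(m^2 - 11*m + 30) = (m + 1)/(m - 6)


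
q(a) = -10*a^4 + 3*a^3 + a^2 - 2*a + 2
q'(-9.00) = 29869.00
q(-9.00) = -67696.00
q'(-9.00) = 29869.00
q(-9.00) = -67696.00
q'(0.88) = -20.53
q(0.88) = -2.94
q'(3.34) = -1385.31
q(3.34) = -1126.22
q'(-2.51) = 682.21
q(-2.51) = -431.03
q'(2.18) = -369.28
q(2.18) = -192.38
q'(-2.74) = 882.92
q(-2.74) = -610.37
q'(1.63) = -148.06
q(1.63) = -56.20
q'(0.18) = -1.58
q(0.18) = 1.68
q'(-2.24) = 488.26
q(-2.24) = -273.98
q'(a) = -40*a^3 + 9*a^2 + 2*a - 2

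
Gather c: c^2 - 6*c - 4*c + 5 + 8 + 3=c^2 - 10*c + 16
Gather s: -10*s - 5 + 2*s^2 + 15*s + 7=2*s^2 + 5*s + 2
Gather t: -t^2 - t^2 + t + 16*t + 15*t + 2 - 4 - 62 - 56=-2*t^2 + 32*t - 120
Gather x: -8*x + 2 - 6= -8*x - 4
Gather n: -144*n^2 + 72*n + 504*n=-144*n^2 + 576*n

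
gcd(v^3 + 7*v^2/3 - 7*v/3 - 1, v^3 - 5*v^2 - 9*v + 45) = v + 3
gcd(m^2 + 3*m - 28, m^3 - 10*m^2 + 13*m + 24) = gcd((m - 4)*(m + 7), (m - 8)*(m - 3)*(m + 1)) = 1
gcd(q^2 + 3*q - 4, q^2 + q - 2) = q - 1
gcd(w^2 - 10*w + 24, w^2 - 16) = w - 4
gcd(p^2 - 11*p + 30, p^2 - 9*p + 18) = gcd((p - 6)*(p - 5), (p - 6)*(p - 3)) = p - 6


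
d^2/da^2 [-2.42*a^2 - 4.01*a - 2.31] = -4.84000000000000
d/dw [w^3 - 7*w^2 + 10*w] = 3*w^2 - 14*w + 10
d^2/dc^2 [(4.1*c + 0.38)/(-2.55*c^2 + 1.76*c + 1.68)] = ((4.1*c + 0.38)*(5.1*c - 1.76)*(10.2*c - 3.52) + (62.73*c - 12.494)*(-2.55*c^2 + 1.76*c + 1.68))/(-2.55*c^2 + 1.76*c + 1.68)^3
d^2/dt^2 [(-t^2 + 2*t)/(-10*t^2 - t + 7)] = 70*(-6*t^3 + 6*t^2 - 12*t + 1)/(1000*t^6 + 300*t^5 - 2070*t^4 - 419*t^3 + 1449*t^2 + 147*t - 343)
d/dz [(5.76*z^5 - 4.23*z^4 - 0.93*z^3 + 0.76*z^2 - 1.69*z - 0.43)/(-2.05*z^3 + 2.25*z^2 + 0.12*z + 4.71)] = (-23.616*z^7 + 47.5515*z^6 - 16.2702*z^5 + 133.5907*z^4 - 86.8454*z^3 - 11.8917*z^2 + 9.0942*z - 7.9083)/(4.2025*z^6 - 9.225*z^5 + 4.5705*z^4 - 18.771*z^3 + 21.2094*z^2 + 1.1304*z + 22.1841)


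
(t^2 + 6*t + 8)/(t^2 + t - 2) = (t + 4)/(t - 1)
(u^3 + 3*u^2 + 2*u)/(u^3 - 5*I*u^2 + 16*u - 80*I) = u*(u^2 + 3*u + 2)/(u^3 - 5*I*u^2 + 16*u - 80*I)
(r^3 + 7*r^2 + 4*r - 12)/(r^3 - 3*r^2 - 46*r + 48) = (r + 2)/(r - 8)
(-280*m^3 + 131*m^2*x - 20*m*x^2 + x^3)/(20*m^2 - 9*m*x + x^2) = (56*m^2 - 15*m*x + x^2)/(-4*m + x)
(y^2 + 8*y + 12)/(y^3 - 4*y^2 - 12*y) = (y + 6)/(y*(y - 6))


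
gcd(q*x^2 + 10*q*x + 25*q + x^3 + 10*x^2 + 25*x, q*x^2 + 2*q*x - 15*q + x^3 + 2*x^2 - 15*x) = q*x + 5*q + x^2 + 5*x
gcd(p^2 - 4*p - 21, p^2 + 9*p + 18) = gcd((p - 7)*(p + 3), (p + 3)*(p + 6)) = p + 3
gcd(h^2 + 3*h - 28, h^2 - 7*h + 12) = h - 4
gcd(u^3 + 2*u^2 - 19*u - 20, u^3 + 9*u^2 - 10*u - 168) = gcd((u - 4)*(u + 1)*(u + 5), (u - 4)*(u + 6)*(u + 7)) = u - 4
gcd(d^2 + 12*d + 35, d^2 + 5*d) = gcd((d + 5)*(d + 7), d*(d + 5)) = d + 5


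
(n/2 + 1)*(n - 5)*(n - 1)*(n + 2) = n^4/2 - n^3 - 15*n^2/2 - 2*n + 10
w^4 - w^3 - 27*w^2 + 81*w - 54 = (w - 3)^2*(w - 1)*(w + 6)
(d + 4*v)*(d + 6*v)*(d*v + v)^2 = d^4*v^2 + 10*d^3*v^3 + 2*d^3*v^2 + 24*d^2*v^4 + 20*d^2*v^3 + d^2*v^2 + 48*d*v^4 + 10*d*v^3 + 24*v^4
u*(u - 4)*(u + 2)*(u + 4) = u^4 + 2*u^3 - 16*u^2 - 32*u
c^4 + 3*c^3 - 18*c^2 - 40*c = c*(c - 4)*(c + 2)*(c + 5)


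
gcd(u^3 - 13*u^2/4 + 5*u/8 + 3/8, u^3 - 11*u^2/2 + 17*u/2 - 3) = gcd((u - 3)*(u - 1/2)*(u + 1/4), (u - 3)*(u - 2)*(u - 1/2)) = u^2 - 7*u/2 + 3/2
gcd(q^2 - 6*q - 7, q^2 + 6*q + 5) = q + 1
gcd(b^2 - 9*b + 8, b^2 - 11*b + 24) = b - 8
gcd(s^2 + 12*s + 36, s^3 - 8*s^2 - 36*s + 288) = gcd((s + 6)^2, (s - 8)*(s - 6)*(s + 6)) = s + 6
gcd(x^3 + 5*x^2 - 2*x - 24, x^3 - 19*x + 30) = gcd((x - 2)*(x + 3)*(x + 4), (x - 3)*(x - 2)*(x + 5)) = x - 2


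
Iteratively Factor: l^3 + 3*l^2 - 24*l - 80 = (l - 5)*(l^2 + 8*l + 16) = (l - 5)*(l + 4)*(l + 4)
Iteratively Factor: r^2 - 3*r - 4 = (r - 4)*(r + 1)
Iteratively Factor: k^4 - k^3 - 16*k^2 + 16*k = (k - 1)*(k^3 - 16*k) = k*(k - 1)*(k^2 - 16) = k*(k - 1)*(k + 4)*(k - 4)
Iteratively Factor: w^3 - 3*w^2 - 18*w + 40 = (w - 5)*(w^2 + 2*w - 8) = (w - 5)*(w - 2)*(w + 4)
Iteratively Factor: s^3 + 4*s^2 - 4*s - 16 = (s + 2)*(s^2 + 2*s - 8) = (s + 2)*(s + 4)*(s - 2)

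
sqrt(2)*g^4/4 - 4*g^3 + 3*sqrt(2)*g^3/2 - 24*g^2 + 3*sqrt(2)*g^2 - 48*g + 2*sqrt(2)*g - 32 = (g/2 + 1)*(g + 2)*(g - 8*sqrt(2))*(sqrt(2)*g/2 + sqrt(2))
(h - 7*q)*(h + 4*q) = h^2 - 3*h*q - 28*q^2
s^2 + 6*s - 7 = (s - 1)*(s + 7)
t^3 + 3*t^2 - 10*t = t*(t - 2)*(t + 5)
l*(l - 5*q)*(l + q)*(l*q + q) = l^4*q - 4*l^3*q^2 + l^3*q - 5*l^2*q^3 - 4*l^2*q^2 - 5*l*q^3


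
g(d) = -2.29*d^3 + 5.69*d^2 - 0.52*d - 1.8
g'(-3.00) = -96.49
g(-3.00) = 112.80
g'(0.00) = -0.52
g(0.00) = -1.80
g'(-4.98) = -227.57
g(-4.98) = 424.73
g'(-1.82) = -43.99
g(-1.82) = 31.80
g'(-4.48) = -189.39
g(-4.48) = 320.64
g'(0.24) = 1.82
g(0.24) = -1.63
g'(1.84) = -2.84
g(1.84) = 2.24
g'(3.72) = -53.26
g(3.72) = -42.88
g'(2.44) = -13.65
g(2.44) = -2.46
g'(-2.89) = -90.79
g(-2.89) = 102.50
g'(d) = -6.87*d^2 + 11.38*d - 0.52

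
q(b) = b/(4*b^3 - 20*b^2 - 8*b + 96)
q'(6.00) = -0.02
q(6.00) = 0.03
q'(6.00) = -0.02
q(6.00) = 0.03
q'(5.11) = -0.10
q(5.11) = 0.08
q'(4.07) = -33.88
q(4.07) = 2.24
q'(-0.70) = 0.01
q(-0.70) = -0.01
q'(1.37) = 0.03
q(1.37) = 0.02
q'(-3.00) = 0.02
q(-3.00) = 0.02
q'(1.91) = 0.09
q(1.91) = 0.05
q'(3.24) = 2.32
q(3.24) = -0.85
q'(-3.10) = 0.01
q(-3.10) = 0.02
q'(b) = b*(-12*b^2 + 40*b + 8)/(4*b^3 - 20*b^2 - 8*b + 96)^2 + 1/(4*b^3 - 20*b^2 - 8*b + 96)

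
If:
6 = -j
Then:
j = -6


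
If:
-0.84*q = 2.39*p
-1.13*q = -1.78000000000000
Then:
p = -0.55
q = 1.58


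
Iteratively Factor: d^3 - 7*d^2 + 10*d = (d - 5)*(d^2 - 2*d) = (d - 5)*(d - 2)*(d)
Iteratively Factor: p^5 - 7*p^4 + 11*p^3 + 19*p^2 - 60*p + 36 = (p - 2)*(p^4 - 5*p^3 + p^2 + 21*p - 18) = (p - 2)*(p + 2)*(p^3 - 7*p^2 + 15*p - 9) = (p - 2)*(p - 1)*(p + 2)*(p^2 - 6*p + 9) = (p - 3)*(p - 2)*(p - 1)*(p + 2)*(p - 3)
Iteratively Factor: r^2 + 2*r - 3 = (r + 3)*(r - 1)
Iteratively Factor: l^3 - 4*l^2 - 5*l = (l - 5)*(l^2 + l) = l*(l - 5)*(l + 1)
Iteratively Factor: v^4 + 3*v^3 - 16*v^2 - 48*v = (v + 4)*(v^3 - v^2 - 12*v) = v*(v + 4)*(v^2 - v - 12) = v*(v - 4)*(v + 4)*(v + 3)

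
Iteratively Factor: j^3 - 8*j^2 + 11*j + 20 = (j - 5)*(j^2 - 3*j - 4) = (j - 5)*(j - 4)*(j + 1)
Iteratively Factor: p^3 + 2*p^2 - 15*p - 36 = (p - 4)*(p^2 + 6*p + 9) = (p - 4)*(p + 3)*(p + 3)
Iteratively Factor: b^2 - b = (b - 1)*(b)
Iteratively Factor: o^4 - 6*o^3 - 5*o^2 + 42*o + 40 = (o - 4)*(o^3 - 2*o^2 - 13*o - 10) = (o - 5)*(o - 4)*(o^2 + 3*o + 2) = (o - 5)*(o - 4)*(o + 1)*(o + 2)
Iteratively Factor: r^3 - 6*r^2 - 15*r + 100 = (r + 4)*(r^2 - 10*r + 25) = (r - 5)*(r + 4)*(r - 5)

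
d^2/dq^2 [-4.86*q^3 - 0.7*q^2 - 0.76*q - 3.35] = -29.16*q - 1.4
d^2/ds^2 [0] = 0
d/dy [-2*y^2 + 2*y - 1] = 2 - 4*y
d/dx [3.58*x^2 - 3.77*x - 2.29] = 7.16*x - 3.77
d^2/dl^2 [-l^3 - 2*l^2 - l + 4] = -6*l - 4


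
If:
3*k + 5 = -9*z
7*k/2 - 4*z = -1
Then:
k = -2/3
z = -1/3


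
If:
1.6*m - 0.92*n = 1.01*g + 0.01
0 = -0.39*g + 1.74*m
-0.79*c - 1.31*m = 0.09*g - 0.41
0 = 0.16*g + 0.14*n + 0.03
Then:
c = 0.75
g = -0.47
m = -0.10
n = 0.32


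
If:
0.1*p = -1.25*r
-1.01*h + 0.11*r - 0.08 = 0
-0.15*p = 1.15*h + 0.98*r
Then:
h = -0.09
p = 1.48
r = -0.12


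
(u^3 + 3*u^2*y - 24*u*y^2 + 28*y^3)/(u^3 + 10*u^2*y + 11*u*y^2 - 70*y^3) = (u - 2*y)/(u + 5*y)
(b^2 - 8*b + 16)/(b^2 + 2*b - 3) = (b^2 - 8*b + 16)/(b^2 + 2*b - 3)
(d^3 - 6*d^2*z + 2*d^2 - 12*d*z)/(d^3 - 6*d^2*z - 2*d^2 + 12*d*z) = (d + 2)/(d - 2)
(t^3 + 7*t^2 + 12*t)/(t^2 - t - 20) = t*(t + 3)/(t - 5)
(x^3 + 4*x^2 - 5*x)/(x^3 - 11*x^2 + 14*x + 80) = x*(x^2 + 4*x - 5)/(x^3 - 11*x^2 + 14*x + 80)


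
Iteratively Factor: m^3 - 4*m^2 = (m - 4)*(m^2) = m*(m - 4)*(m)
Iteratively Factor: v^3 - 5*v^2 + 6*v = (v - 2)*(v^2 - 3*v) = (v - 3)*(v - 2)*(v)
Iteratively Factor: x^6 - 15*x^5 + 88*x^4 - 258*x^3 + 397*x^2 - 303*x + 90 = (x - 5)*(x^5 - 10*x^4 + 38*x^3 - 68*x^2 + 57*x - 18) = (x - 5)*(x - 1)*(x^4 - 9*x^3 + 29*x^2 - 39*x + 18) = (x - 5)*(x - 2)*(x - 1)*(x^3 - 7*x^2 + 15*x - 9) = (x - 5)*(x - 2)*(x - 1)^2*(x^2 - 6*x + 9) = (x - 5)*(x - 3)*(x - 2)*(x - 1)^2*(x - 3)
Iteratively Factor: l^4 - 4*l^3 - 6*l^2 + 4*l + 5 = (l + 1)*(l^3 - 5*l^2 - l + 5) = (l - 1)*(l + 1)*(l^2 - 4*l - 5) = (l - 5)*(l - 1)*(l + 1)*(l + 1)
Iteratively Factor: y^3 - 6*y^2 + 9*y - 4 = (y - 1)*(y^2 - 5*y + 4) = (y - 1)^2*(y - 4)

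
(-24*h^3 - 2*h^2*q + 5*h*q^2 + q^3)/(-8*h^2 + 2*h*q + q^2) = 3*h + q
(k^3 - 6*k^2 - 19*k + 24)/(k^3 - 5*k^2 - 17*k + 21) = (k - 8)/(k - 7)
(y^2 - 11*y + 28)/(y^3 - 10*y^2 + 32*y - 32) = (y - 7)/(y^2 - 6*y + 8)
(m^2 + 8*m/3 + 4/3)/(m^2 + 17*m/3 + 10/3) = (m + 2)/(m + 5)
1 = 1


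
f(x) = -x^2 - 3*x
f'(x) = -2*x - 3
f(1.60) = -7.36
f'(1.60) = -6.20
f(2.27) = -11.96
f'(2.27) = -7.54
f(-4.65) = -7.67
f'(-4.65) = 6.30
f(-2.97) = 0.09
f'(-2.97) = 2.94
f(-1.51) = 2.25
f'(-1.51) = 0.02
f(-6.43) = -22.05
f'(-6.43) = 9.86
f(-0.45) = 1.15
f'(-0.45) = -2.10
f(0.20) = -0.64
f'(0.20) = -3.40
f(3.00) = -18.00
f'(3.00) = -9.00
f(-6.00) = -18.00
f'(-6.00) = 9.00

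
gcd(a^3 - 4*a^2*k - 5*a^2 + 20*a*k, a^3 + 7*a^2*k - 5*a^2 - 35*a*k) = a^2 - 5*a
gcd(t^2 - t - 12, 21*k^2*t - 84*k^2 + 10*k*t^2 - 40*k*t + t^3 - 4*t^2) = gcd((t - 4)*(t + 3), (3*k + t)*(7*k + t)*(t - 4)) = t - 4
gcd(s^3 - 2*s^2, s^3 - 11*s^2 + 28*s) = s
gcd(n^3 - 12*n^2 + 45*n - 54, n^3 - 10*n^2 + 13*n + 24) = n - 3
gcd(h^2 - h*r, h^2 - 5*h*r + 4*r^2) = -h + r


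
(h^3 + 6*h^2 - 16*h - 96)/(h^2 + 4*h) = h + 2 - 24/h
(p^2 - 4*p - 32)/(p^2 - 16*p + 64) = (p + 4)/(p - 8)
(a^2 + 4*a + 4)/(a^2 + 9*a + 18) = (a^2 + 4*a + 4)/(a^2 + 9*a + 18)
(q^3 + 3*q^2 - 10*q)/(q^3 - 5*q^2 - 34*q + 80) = q/(q - 8)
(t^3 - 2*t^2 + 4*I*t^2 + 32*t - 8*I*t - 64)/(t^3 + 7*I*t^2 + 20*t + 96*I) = (t - 2)/(t + 3*I)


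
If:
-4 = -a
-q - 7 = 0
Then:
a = 4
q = -7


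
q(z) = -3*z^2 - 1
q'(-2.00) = 12.00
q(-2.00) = -13.00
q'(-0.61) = 3.66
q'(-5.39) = 32.34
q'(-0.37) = 2.22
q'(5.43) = -32.58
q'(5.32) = -31.92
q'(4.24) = -25.44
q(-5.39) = -88.16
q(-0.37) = -1.41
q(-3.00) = -28.00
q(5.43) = -89.45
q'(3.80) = -22.80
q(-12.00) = -433.00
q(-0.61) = -2.12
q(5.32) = -85.91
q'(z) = -6*z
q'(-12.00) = 72.00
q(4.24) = -54.93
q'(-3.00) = 18.00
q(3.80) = -44.32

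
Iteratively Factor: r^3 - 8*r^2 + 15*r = (r)*(r^2 - 8*r + 15) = r*(r - 5)*(r - 3)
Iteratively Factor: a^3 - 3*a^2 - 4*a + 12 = (a - 3)*(a^2 - 4) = (a - 3)*(a + 2)*(a - 2)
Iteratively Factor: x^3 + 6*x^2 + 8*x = (x)*(x^2 + 6*x + 8) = x*(x + 2)*(x + 4)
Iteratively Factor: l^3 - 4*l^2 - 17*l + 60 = (l - 3)*(l^2 - l - 20) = (l - 5)*(l - 3)*(l + 4)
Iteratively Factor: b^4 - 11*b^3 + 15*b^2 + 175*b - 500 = (b - 5)*(b^3 - 6*b^2 - 15*b + 100) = (b - 5)^2*(b^2 - b - 20) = (b - 5)^2*(b + 4)*(b - 5)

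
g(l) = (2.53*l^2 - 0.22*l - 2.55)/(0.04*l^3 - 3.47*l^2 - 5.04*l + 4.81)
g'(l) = (5.06*l - 0.22)/(0.04*l^3 - 3.47*l^2 - 5.04*l + 4.81) + (-0.12*l^2 + 6.94*l + 5.04)*(2.53*l^2 - 0.22*l - 2.55)/(0.04*l^3 - 3.47*l^2 - 5.04*l + 4.81)^2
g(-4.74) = -1.03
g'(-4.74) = -0.14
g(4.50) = -0.56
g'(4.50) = -0.04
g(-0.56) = -0.25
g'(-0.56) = -0.51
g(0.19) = -0.67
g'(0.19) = -0.94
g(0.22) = -0.70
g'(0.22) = -1.05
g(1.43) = -0.25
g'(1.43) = -0.36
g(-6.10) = -0.91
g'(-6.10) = -0.07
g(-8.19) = -0.81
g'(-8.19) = -0.03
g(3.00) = -0.48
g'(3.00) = -0.07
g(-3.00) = -1.69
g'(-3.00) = -1.05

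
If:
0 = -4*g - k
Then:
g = -k/4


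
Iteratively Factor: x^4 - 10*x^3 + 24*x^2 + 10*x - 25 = (x - 5)*(x^3 - 5*x^2 - x + 5) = (x - 5)^2*(x^2 - 1) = (x - 5)^2*(x + 1)*(x - 1)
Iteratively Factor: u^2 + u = (u)*(u + 1)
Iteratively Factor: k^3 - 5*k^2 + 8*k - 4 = (k - 2)*(k^2 - 3*k + 2) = (k - 2)^2*(k - 1)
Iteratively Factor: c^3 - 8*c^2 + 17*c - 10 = (c - 1)*(c^2 - 7*c + 10) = (c - 5)*(c - 1)*(c - 2)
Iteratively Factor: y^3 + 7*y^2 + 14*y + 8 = (y + 4)*(y^2 + 3*y + 2) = (y + 2)*(y + 4)*(y + 1)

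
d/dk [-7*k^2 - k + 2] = -14*k - 1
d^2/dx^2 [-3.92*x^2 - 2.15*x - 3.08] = -7.84000000000000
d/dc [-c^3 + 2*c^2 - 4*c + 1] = -3*c^2 + 4*c - 4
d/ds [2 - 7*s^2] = -14*s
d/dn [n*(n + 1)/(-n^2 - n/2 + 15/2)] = 2*(n^2 + 30*n + 15)/(4*n^4 + 4*n^3 - 59*n^2 - 30*n + 225)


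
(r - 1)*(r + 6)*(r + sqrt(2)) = r^3 + sqrt(2)*r^2 + 5*r^2 - 6*r + 5*sqrt(2)*r - 6*sqrt(2)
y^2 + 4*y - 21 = (y - 3)*(y + 7)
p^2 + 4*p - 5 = (p - 1)*(p + 5)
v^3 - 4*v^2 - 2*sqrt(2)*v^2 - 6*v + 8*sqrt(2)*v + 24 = (v - 4)*(v - 3*sqrt(2))*(v + sqrt(2))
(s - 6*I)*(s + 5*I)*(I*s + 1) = I*s^3 + 2*s^2 + 29*I*s + 30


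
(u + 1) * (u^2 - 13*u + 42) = u^3 - 12*u^2 + 29*u + 42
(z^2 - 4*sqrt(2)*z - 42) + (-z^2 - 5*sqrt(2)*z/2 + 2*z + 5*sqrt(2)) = -13*sqrt(2)*z/2 + 2*z - 42 + 5*sqrt(2)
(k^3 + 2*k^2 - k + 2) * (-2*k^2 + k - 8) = -2*k^5 - 3*k^4 - 4*k^3 - 21*k^2 + 10*k - 16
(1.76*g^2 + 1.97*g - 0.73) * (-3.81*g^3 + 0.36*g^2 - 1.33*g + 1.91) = -6.7056*g^5 - 6.8721*g^4 + 1.1497*g^3 + 0.478699999999999*g^2 + 4.7336*g - 1.3943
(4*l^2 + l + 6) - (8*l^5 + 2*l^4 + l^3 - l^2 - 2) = -8*l^5 - 2*l^4 - l^3 + 5*l^2 + l + 8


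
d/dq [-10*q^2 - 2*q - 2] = -20*q - 2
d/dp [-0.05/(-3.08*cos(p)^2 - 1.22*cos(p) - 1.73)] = (0.308*cos(p) + 0.061)*sin(p)/(3.08*cos(p)^2 + 1.22*cos(p) + 1.73)^2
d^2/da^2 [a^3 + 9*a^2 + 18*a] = 6*a + 18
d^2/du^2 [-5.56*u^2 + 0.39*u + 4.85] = -11.1200000000000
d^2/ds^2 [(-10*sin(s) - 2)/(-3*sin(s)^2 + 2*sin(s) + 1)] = 6*(-15*sin(s)^4 - 37*sin(s)^3 - 31*sin(s)^2 - 15*sin(s) + 2)/((sin(s) - 1)^2*(3*sin(s) + 1)^3)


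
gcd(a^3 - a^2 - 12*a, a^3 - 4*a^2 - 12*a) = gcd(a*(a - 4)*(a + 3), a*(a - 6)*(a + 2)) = a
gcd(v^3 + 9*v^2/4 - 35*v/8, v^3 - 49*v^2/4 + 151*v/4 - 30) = v - 5/4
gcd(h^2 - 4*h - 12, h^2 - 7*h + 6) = h - 6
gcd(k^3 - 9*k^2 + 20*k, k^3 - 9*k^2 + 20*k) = k^3 - 9*k^2 + 20*k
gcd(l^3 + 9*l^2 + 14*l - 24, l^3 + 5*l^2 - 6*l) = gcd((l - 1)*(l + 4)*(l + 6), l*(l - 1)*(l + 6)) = l^2 + 5*l - 6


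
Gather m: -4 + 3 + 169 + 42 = 210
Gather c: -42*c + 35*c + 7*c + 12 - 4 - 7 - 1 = 0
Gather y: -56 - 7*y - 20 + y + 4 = -6*y - 72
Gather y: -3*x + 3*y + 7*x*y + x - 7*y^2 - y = -2*x - 7*y^2 + y*(7*x + 2)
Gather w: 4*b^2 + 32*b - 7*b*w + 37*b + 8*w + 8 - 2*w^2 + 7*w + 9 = 4*b^2 + 69*b - 2*w^2 + w*(15 - 7*b) + 17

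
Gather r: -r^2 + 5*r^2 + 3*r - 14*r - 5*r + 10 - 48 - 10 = 4*r^2 - 16*r - 48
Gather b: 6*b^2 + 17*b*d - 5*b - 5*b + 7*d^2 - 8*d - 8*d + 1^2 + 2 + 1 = 6*b^2 + b*(17*d - 10) + 7*d^2 - 16*d + 4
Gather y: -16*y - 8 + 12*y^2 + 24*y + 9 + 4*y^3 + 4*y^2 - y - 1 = 4*y^3 + 16*y^2 + 7*y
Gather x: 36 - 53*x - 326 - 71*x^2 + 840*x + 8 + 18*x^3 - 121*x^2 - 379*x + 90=18*x^3 - 192*x^2 + 408*x - 192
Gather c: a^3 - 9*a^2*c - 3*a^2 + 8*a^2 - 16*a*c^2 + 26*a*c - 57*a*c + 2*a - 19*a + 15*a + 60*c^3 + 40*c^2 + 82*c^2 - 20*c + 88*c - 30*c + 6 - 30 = a^3 + 5*a^2 - 2*a + 60*c^3 + c^2*(122 - 16*a) + c*(-9*a^2 - 31*a + 38) - 24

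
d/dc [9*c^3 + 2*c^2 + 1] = c*(27*c + 4)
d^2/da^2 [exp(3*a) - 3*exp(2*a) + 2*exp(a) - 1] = (9*exp(2*a) - 12*exp(a) + 2)*exp(a)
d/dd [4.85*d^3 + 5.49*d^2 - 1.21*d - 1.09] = 14.55*d^2 + 10.98*d - 1.21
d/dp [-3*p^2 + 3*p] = 3 - 6*p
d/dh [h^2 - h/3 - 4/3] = 2*h - 1/3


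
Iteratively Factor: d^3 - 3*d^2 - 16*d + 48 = (d - 3)*(d^2 - 16) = (d - 4)*(d - 3)*(d + 4)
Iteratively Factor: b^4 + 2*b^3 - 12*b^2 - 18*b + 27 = (b + 3)*(b^3 - b^2 - 9*b + 9) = (b - 1)*(b + 3)*(b^2 - 9) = (b - 3)*(b - 1)*(b + 3)*(b + 3)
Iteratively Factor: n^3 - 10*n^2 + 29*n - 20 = (n - 1)*(n^2 - 9*n + 20) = (n - 4)*(n - 1)*(n - 5)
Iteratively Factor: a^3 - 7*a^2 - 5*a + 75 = (a + 3)*(a^2 - 10*a + 25) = (a - 5)*(a + 3)*(a - 5)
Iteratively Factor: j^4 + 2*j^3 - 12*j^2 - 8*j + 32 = (j - 2)*(j^3 + 4*j^2 - 4*j - 16) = (j - 2)^2*(j^2 + 6*j + 8) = (j - 2)^2*(j + 4)*(j + 2)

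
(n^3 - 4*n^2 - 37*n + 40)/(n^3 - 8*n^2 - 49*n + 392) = (n^2 + 4*n - 5)/(n^2 - 49)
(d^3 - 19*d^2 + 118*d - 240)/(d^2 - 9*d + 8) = (d^2 - 11*d + 30)/(d - 1)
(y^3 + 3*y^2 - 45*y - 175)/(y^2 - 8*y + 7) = (y^2 + 10*y + 25)/(y - 1)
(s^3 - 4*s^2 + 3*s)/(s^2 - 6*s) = (s^2 - 4*s + 3)/(s - 6)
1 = 1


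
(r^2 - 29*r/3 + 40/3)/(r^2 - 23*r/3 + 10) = (r - 8)/(r - 6)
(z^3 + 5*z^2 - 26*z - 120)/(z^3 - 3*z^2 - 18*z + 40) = (z + 6)/(z - 2)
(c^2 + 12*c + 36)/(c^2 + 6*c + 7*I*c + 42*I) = (c + 6)/(c + 7*I)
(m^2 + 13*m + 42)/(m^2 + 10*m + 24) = (m + 7)/(m + 4)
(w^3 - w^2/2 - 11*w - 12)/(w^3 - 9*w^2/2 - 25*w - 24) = (w - 4)/(w - 8)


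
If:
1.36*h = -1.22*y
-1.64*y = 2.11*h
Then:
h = 0.00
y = 0.00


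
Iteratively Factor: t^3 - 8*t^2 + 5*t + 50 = (t - 5)*(t^2 - 3*t - 10) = (t - 5)^2*(t + 2)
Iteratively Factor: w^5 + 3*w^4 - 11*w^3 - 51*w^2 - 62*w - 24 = (w + 2)*(w^4 + w^3 - 13*w^2 - 25*w - 12) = (w + 2)*(w + 3)*(w^3 - 2*w^2 - 7*w - 4) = (w + 1)*(w + 2)*(w + 3)*(w^2 - 3*w - 4) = (w - 4)*(w + 1)*(w + 2)*(w + 3)*(w + 1)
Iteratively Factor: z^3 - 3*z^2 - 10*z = (z + 2)*(z^2 - 5*z) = z*(z + 2)*(z - 5)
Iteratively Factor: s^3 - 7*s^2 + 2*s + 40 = (s - 4)*(s^2 - 3*s - 10) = (s - 5)*(s - 4)*(s + 2)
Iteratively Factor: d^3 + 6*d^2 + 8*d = (d + 2)*(d^2 + 4*d) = (d + 2)*(d + 4)*(d)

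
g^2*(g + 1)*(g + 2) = g^4 + 3*g^3 + 2*g^2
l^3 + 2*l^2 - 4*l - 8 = (l - 2)*(l + 2)^2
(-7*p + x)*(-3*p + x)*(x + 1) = 21*p^2*x + 21*p^2 - 10*p*x^2 - 10*p*x + x^3 + x^2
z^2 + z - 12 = (z - 3)*(z + 4)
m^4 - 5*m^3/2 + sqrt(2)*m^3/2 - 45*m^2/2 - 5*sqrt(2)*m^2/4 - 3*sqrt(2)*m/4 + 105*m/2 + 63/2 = (m - 3)*(m + 1/2)*(m - 3*sqrt(2))*(m + 7*sqrt(2)/2)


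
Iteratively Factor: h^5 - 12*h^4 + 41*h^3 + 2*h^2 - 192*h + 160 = (h - 5)*(h^4 - 7*h^3 + 6*h^2 + 32*h - 32) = (h - 5)*(h - 4)*(h^3 - 3*h^2 - 6*h + 8) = (h - 5)*(h - 4)*(h - 1)*(h^2 - 2*h - 8) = (h - 5)*(h - 4)*(h - 1)*(h + 2)*(h - 4)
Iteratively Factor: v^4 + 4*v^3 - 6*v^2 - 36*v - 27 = (v + 1)*(v^3 + 3*v^2 - 9*v - 27) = (v + 1)*(v + 3)*(v^2 - 9) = (v - 3)*(v + 1)*(v + 3)*(v + 3)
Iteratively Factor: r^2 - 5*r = (r - 5)*(r)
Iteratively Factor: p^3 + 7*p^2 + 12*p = (p + 4)*(p^2 + 3*p) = p*(p + 4)*(p + 3)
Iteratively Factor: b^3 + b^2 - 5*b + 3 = (b - 1)*(b^2 + 2*b - 3) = (b - 1)^2*(b + 3)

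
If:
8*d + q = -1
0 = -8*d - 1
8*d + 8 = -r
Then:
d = -1/8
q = 0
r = -7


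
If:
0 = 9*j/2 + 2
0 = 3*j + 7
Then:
No Solution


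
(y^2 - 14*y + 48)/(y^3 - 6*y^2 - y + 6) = (y - 8)/(y^2 - 1)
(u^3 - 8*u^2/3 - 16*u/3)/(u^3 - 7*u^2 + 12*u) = (u + 4/3)/(u - 3)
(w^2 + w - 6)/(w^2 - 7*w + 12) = (w^2 + w - 6)/(w^2 - 7*w + 12)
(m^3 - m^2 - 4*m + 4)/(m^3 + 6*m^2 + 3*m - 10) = (m - 2)/(m + 5)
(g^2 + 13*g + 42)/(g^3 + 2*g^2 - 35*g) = (g + 6)/(g*(g - 5))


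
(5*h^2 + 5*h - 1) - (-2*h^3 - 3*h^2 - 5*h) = 2*h^3 + 8*h^2 + 10*h - 1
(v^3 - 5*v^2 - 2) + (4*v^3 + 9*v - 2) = 5*v^3 - 5*v^2 + 9*v - 4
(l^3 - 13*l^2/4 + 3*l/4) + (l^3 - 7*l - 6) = 2*l^3 - 13*l^2/4 - 25*l/4 - 6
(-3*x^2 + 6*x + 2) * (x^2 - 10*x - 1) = -3*x^4 + 36*x^3 - 55*x^2 - 26*x - 2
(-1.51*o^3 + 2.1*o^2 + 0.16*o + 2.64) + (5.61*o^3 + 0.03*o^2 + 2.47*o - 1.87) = 4.1*o^3 + 2.13*o^2 + 2.63*o + 0.77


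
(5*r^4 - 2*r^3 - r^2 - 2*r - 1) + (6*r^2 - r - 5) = 5*r^4 - 2*r^3 + 5*r^2 - 3*r - 6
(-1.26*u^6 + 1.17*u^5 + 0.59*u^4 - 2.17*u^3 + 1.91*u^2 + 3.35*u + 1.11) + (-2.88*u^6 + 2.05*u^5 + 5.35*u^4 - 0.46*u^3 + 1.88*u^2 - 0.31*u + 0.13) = -4.14*u^6 + 3.22*u^5 + 5.94*u^4 - 2.63*u^3 + 3.79*u^2 + 3.04*u + 1.24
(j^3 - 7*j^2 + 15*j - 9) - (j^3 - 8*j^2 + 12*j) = j^2 + 3*j - 9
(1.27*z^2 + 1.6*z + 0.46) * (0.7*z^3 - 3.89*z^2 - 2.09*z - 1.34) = 0.889*z^5 - 3.8203*z^4 - 8.5563*z^3 - 6.8352*z^2 - 3.1054*z - 0.6164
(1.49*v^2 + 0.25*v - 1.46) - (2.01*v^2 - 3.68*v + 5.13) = -0.52*v^2 + 3.93*v - 6.59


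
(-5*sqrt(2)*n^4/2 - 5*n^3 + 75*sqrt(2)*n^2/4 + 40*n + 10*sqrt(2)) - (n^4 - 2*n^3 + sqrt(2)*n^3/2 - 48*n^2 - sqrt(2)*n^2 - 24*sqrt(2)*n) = -5*sqrt(2)*n^4/2 - n^4 - 3*n^3 - sqrt(2)*n^3/2 + 79*sqrt(2)*n^2/4 + 48*n^2 + 24*sqrt(2)*n + 40*n + 10*sqrt(2)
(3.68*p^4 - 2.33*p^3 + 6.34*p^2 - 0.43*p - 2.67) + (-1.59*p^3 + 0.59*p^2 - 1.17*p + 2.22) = 3.68*p^4 - 3.92*p^3 + 6.93*p^2 - 1.6*p - 0.45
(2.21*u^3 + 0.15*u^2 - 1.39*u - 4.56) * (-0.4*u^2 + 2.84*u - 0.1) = -0.884*u^5 + 6.2164*u^4 + 0.761*u^3 - 2.1386*u^2 - 12.8114*u + 0.456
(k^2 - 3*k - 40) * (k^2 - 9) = k^4 - 3*k^3 - 49*k^2 + 27*k + 360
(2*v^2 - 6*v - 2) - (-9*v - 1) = 2*v^2 + 3*v - 1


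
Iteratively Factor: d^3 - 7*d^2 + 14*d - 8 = (d - 4)*(d^2 - 3*d + 2) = (d - 4)*(d - 2)*(d - 1)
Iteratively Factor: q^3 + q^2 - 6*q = (q + 3)*(q^2 - 2*q) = q*(q + 3)*(q - 2)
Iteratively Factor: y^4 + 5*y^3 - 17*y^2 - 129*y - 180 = (y + 3)*(y^3 + 2*y^2 - 23*y - 60) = (y + 3)^2*(y^2 - y - 20) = (y - 5)*(y + 3)^2*(y + 4)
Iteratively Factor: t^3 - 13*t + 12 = (t - 3)*(t^2 + 3*t - 4) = (t - 3)*(t + 4)*(t - 1)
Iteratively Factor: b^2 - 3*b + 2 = (b - 2)*(b - 1)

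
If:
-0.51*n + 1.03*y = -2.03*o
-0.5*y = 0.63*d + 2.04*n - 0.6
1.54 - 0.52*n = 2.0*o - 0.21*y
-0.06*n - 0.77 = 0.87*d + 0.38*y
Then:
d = -0.62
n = 0.66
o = 0.52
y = -0.71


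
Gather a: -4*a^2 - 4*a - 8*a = -4*a^2 - 12*a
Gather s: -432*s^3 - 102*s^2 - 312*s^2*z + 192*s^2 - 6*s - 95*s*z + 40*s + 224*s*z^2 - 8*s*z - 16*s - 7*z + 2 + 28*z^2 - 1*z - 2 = -432*s^3 + s^2*(90 - 312*z) + s*(224*z^2 - 103*z + 18) + 28*z^2 - 8*z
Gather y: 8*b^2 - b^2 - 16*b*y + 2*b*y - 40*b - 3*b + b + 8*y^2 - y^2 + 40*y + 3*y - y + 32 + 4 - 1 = 7*b^2 - 42*b + 7*y^2 + y*(42 - 14*b) + 35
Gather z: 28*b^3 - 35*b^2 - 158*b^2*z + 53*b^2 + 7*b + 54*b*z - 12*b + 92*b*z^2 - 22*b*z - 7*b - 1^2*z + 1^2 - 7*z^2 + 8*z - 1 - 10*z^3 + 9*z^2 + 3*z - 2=28*b^3 + 18*b^2 - 12*b - 10*z^3 + z^2*(92*b + 2) + z*(-158*b^2 + 32*b + 10) - 2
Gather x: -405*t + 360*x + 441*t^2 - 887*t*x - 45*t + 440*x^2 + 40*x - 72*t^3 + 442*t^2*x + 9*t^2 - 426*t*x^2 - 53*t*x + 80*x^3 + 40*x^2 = -72*t^3 + 450*t^2 - 450*t + 80*x^3 + x^2*(480 - 426*t) + x*(442*t^2 - 940*t + 400)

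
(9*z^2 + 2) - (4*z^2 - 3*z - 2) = 5*z^2 + 3*z + 4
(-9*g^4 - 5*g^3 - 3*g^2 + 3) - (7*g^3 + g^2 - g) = -9*g^4 - 12*g^3 - 4*g^2 + g + 3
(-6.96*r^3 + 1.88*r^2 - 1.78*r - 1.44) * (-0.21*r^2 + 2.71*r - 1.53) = 1.4616*r^5 - 19.2564*r^4 + 16.1174*r^3 - 7.3978*r^2 - 1.179*r + 2.2032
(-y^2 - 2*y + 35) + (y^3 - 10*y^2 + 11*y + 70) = y^3 - 11*y^2 + 9*y + 105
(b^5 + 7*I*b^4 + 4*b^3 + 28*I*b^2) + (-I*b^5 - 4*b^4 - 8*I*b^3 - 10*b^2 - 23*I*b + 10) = b^5 - I*b^5 - 4*b^4 + 7*I*b^4 + 4*b^3 - 8*I*b^3 - 10*b^2 + 28*I*b^2 - 23*I*b + 10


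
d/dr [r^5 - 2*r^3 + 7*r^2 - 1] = r*(5*r^3 - 6*r + 14)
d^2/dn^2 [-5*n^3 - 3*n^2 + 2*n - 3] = -30*n - 6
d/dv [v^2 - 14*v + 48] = 2*v - 14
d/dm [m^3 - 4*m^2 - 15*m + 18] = 3*m^2 - 8*m - 15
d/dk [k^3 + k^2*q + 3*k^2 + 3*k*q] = 3*k^2 + 2*k*q + 6*k + 3*q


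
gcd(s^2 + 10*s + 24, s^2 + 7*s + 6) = s + 6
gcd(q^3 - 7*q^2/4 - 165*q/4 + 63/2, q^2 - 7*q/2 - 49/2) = q - 7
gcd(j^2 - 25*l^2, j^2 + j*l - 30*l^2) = j - 5*l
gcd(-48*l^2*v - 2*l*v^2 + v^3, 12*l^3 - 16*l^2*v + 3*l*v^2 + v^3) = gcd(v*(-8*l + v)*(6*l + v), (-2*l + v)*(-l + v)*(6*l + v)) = 6*l + v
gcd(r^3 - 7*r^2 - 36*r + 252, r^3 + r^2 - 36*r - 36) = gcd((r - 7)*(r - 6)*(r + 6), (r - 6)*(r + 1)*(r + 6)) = r^2 - 36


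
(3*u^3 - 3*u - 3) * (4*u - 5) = 12*u^4 - 15*u^3 - 12*u^2 + 3*u + 15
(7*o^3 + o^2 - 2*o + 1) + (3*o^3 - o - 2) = 10*o^3 + o^2 - 3*o - 1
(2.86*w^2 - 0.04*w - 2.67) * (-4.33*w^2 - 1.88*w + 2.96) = -12.3838*w^4 - 5.2036*w^3 + 20.1019*w^2 + 4.9012*w - 7.9032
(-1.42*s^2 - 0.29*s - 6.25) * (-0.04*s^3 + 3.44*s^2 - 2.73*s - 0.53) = 0.0568*s^5 - 4.8732*s^4 + 3.129*s^3 - 19.9557*s^2 + 17.2162*s + 3.3125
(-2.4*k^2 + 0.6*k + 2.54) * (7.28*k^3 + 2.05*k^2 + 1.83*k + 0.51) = -17.472*k^5 - 0.551999999999999*k^4 + 15.3292*k^3 + 5.081*k^2 + 4.9542*k + 1.2954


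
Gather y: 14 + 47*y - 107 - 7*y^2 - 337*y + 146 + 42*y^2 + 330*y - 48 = 35*y^2 + 40*y + 5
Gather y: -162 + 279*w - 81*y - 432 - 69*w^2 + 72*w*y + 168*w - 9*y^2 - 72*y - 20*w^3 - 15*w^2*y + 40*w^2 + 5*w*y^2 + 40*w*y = -20*w^3 - 29*w^2 + 447*w + y^2*(5*w - 9) + y*(-15*w^2 + 112*w - 153) - 594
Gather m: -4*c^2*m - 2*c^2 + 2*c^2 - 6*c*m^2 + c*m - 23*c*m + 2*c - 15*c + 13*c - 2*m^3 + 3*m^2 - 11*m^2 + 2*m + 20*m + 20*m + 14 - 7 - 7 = -2*m^3 + m^2*(-6*c - 8) + m*(-4*c^2 - 22*c + 42)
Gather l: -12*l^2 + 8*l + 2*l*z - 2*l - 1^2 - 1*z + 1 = -12*l^2 + l*(2*z + 6) - z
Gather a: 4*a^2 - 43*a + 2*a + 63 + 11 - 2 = 4*a^2 - 41*a + 72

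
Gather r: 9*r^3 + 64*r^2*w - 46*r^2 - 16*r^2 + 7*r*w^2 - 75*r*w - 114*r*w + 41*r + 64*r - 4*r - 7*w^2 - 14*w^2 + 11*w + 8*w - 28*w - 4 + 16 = 9*r^3 + r^2*(64*w - 62) + r*(7*w^2 - 189*w + 101) - 21*w^2 - 9*w + 12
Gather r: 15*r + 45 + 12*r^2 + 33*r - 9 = 12*r^2 + 48*r + 36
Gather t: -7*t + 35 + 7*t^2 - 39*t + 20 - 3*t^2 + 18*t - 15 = 4*t^2 - 28*t + 40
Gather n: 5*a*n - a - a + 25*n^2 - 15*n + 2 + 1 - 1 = -2*a + 25*n^2 + n*(5*a - 15) + 2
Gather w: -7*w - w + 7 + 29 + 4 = 40 - 8*w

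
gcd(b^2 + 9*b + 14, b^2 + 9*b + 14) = b^2 + 9*b + 14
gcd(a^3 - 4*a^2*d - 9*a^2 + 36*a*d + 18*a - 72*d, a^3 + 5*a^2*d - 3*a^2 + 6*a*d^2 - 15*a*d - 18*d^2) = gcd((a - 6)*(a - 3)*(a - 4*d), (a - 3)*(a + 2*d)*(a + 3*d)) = a - 3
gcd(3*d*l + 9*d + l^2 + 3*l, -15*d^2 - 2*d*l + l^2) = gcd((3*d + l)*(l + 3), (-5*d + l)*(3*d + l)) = 3*d + l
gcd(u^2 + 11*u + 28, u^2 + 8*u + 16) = u + 4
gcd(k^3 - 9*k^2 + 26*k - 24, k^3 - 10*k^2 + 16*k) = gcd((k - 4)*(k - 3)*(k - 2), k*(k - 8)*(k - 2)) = k - 2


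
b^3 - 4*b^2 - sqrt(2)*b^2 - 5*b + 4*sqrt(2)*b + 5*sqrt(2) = (b - 5)*(b + 1)*(b - sqrt(2))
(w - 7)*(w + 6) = w^2 - w - 42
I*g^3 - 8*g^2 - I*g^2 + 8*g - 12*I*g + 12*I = (g + 2*I)*(g + 6*I)*(I*g - I)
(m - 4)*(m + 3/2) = m^2 - 5*m/2 - 6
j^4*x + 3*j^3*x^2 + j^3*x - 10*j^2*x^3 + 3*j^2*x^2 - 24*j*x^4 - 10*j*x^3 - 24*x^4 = (j - 3*x)*(j + 2*x)*(j + 4*x)*(j*x + x)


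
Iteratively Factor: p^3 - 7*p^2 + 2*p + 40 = (p + 2)*(p^2 - 9*p + 20) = (p - 4)*(p + 2)*(p - 5)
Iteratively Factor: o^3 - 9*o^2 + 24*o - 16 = (o - 1)*(o^2 - 8*o + 16) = (o - 4)*(o - 1)*(o - 4)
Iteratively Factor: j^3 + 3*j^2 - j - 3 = (j + 3)*(j^2 - 1) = (j - 1)*(j + 3)*(j + 1)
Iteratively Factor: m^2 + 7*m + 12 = (m + 4)*(m + 3)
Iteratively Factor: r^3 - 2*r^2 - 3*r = (r + 1)*(r^2 - 3*r) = r*(r + 1)*(r - 3)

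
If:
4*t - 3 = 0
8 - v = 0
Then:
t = 3/4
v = 8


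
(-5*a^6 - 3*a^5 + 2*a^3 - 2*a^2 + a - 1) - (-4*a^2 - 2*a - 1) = -5*a^6 - 3*a^5 + 2*a^3 + 2*a^2 + 3*a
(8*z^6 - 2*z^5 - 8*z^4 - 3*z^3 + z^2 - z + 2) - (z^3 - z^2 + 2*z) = 8*z^6 - 2*z^5 - 8*z^4 - 4*z^3 + 2*z^2 - 3*z + 2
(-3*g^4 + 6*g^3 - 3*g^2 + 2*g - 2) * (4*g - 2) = -12*g^5 + 30*g^4 - 24*g^3 + 14*g^2 - 12*g + 4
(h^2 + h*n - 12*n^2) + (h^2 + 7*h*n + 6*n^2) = 2*h^2 + 8*h*n - 6*n^2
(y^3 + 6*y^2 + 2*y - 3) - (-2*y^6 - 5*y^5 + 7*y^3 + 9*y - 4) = 2*y^6 + 5*y^5 - 6*y^3 + 6*y^2 - 7*y + 1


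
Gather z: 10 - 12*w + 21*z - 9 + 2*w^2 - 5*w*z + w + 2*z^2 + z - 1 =2*w^2 - 11*w + 2*z^2 + z*(22 - 5*w)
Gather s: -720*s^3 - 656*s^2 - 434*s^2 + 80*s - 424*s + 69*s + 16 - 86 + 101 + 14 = -720*s^3 - 1090*s^2 - 275*s + 45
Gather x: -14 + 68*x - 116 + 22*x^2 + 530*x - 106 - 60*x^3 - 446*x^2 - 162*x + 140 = -60*x^3 - 424*x^2 + 436*x - 96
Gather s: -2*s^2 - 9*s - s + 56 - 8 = -2*s^2 - 10*s + 48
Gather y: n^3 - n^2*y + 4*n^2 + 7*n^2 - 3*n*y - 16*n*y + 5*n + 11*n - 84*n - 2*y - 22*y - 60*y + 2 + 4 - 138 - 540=n^3 + 11*n^2 - 68*n + y*(-n^2 - 19*n - 84) - 672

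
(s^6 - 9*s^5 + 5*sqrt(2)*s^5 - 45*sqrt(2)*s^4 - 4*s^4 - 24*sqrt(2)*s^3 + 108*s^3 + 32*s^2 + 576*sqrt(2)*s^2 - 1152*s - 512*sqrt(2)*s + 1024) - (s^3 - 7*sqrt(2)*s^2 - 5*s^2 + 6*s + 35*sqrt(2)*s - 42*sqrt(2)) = s^6 - 9*s^5 + 5*sqrt(2)*s^5 - 45*sqrt(2)*s^4 - 4*s^4 - 24*sqrt(2)*s^3 + 107*s^3 + 37*s^2 + 583*sqrt(2)*s^2 - 1158*s - 547*sqrt(2)*s + 42*sqrt(2) + 1024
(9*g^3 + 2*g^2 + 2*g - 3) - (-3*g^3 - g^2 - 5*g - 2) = 12*g^3 + 3*g^2 + 7*g - 1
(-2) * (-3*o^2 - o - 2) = 6*o^2 + 2*o + 4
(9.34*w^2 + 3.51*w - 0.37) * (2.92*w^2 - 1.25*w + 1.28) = 27.2728*w^4 - 1.4258*w^3 + 6.4873*w^2 + 4.9553*w - 0.4736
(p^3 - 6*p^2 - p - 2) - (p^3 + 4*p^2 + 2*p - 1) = -10*p^2 - 3*p - 1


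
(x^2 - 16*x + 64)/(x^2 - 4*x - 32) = (x - 8)/(x + 4)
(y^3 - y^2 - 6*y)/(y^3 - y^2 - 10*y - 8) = y*(y - 3)/(y^2 - 3*y - 4)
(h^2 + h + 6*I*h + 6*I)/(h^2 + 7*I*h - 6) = (h + 1)/(h + I)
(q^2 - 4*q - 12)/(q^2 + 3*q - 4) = (q^2 - 4*q - 12)/(q^2 + 3*q - 4)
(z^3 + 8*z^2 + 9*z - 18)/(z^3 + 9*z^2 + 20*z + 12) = (z^2 + 2*z - 3)/(z^2 + 3*z + 2)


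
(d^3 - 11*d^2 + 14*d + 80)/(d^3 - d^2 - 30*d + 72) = (d^3 - 11*d^2 + 14*d + 80)/(d^3 - d^2 - 30*d + 72)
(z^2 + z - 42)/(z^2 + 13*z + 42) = (z - 6)/(z + 6)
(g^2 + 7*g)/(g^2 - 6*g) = (g + 7)/(g - 6)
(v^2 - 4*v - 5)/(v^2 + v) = (v - 5)/v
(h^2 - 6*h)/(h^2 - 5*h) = (h - 6)/(h - 5)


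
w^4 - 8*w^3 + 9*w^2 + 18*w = w*(w - 6)*(w - 3)*(w + 1)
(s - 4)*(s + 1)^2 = s^3 - 2*s^2 - 7*s - 4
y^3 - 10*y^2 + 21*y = y*(y - 7)*(y - 3)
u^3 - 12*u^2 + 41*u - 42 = (u - 7)*(u - 3)*(u - 2)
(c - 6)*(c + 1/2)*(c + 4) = c^3 - 3*c^2/2 - 25*c - 12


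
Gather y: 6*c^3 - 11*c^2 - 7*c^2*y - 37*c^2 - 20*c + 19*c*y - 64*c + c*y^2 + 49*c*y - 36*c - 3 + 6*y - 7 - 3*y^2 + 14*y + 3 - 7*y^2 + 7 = 6*c^3 - 48*c^2 - 120*c + y^2*(c - 10) + y*(-7*c^2 + 68*c + 20)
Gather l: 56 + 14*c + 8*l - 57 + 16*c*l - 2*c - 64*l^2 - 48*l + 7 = 12*c - 64*l^2 + l*(16*c - 40) + 6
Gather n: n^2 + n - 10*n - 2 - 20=n^2 - 9*n - 22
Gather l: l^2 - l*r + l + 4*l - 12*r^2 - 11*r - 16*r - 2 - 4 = l^2 + l*(5 - r) - 12*r^2 - 27*r - 6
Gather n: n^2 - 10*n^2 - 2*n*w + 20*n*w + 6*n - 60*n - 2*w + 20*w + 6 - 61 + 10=-9*n^2 + n*(18*w - 54) + 18*w - 45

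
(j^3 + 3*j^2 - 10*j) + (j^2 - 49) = j^3 + 4*j^2 - 10*j - 49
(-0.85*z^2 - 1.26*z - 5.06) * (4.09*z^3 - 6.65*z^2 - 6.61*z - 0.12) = -3.4765*z^5 + 0.4991*z^4 - 6.6979*z^3 + 42.0796*z^2 + 33.5978*z + 0.6072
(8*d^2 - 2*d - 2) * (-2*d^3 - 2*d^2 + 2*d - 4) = -16*d^5 - 12*d^4 + 24*d^3 - 32*d^2 + 4*d + 8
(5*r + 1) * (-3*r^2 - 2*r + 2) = -15*r^3 - 13*r^2 + 8*r + 2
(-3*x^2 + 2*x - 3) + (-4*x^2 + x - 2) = -7*x^2 + 3*x - 5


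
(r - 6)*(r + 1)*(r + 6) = r^3 + r^2 - 36*r - 36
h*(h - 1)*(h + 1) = h^3 - h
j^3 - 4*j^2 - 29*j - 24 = (j - 8)*(j + 1)*(j + 3)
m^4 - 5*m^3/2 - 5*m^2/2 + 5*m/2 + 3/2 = (m - 3)*(m - 1)*(m + 1/2)*(m + 1)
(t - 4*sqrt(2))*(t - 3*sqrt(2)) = t^2 - 7*sqrt(2)*t + 24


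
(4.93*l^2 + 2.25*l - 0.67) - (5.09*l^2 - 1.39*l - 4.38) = -0.16*l^2 + 3.64*l + 3.71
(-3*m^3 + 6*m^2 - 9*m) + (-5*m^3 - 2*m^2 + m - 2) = -8*m^3 + 4*m^2 - 8*m - 2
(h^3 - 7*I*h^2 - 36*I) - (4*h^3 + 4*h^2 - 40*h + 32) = -3*h^3 - 4*h^2 - 7*I*h^2 + 40*h - 32 - 36*I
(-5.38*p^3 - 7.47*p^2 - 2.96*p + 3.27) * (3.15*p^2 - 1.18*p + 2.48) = -16.947*p^5 - 17.1821*p^4 - 13.8518*p^3 - 4.7323*p^2 - 11.1994*p + 8.1096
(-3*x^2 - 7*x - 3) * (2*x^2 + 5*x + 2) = -6*x^4 - 29*x^3 - 47*x^2 - 29*x - 6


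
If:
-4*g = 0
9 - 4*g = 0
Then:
No Solution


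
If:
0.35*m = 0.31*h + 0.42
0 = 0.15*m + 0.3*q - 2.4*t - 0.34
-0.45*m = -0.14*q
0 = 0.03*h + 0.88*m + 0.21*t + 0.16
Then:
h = -1.45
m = -0.09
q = -0.28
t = -0.18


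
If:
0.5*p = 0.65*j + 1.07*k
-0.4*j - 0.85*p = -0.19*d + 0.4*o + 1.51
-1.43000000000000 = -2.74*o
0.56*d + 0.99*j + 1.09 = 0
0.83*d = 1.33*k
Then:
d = -0.66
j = -0.73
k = -0.41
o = 0.52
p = -1.83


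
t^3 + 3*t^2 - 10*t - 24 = (t - 3)*(t + 2)*(t + 4)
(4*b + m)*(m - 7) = 4*b*m - 28*b + m^2 - 7*m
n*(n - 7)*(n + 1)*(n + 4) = n^4 - 2*n^3 - 31*n^2 - 28*n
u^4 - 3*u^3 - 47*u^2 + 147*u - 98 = (u - 7)*(u - 2)*(u - 1)*(u + 7)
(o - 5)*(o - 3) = o^2 - 8*o + 15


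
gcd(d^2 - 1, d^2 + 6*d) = 1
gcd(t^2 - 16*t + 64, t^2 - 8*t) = t - 8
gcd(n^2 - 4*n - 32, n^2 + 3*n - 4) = n + 4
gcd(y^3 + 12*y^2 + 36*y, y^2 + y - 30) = y + 6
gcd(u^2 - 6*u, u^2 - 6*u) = u^2 - 6*u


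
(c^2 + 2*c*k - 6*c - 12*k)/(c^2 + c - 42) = (c + 2*k)/(c + 7)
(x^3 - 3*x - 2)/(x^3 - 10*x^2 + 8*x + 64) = (x^3 - 3*x - 2)/(x^3 - 10*x^2 + 8*x + 64)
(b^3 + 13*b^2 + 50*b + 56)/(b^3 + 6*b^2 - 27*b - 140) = (b + 2)/(b - 5)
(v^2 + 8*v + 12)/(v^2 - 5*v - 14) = (v + 6)/(v - 7)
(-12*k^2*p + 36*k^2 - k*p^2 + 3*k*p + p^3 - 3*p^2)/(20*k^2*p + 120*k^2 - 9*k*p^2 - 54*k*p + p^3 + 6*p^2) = (3*k*p - 9*k + p^2 - 3*p)/(-5*k*p - 30*k + p^2 + 6*p)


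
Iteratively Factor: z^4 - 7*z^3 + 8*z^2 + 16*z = (z)*(z^3 - 7*z^2 + 8*z + 16) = z*(z - 4)*(z^2 - 3*z - 4) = z*(z - 4)*(z + 1)*(z - 4)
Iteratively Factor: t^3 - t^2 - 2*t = (t + 1)*(t^2 - 2*t) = t*(t + 1)*(t - 2)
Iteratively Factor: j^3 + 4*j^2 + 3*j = (j + 3)*(j^2 + j) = (j + 1)*(j + 3)*(j)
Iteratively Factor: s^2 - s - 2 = (s + 1)*(s - 2)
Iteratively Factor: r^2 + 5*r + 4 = (r + 1)*(r + 4)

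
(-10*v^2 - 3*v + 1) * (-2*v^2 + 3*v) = 20*v^4 - 24*v^3 - 11*v^2 + 3*v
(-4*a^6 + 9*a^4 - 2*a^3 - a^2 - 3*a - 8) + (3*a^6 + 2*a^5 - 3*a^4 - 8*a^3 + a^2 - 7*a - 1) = -a^6 + 2*a^5 + 6*a^4 - 10*a^3 - 10*a - 9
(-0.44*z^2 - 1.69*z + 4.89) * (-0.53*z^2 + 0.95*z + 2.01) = 0.2332*z^4 + 0.4777*z^3 - 5.0816*z^2 + 1.2486*z + 9.8289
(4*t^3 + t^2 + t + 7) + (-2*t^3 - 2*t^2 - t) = 2*t^3 - t^2 + 7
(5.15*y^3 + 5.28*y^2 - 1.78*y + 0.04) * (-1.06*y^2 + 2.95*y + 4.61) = -5.459*y^5 + 9.5957*y^4 + 41.2043*y^3 + 19.0474*y^2 - 8.0878*y + 0.1844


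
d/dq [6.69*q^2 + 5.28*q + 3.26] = 13.38*q + 5.28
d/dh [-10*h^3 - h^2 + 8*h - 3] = -30*h^2 - 2*h + 8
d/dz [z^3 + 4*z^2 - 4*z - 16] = 3*z^2 + 8*z - 4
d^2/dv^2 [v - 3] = 0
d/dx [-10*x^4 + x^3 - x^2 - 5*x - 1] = -40*x^3 + 3*x^2 - 2*x - 5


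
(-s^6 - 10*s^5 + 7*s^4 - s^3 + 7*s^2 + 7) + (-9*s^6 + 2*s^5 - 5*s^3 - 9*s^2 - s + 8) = -10*s^6 - 8*s^5 + 7*s^4 - 6*s^3 - 2*s^2 - s + 15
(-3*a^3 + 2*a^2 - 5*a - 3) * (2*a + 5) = -6*a^4 - 11*a^3 - 31*a - 15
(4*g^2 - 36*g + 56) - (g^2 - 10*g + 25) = 3*g^2 - 26*g + 31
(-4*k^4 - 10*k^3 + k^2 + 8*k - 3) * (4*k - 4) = -16*k^5 - 24*k^4 + 44*k^3 + 28*k^2 - 44*k + 12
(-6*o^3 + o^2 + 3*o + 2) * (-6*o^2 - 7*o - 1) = 36*o^5 + 36*o^4 - 19*o^3 - 34*o^2 - 17*o - 2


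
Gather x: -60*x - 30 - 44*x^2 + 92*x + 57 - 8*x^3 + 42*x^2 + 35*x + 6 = -8*x^3 - 2*x^2 + 67*x + 33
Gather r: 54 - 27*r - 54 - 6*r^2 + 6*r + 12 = -6*r^2 - 21*r + 12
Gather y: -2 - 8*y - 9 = -8*y - 11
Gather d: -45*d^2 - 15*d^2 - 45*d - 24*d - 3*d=-60*d^2 - 72*d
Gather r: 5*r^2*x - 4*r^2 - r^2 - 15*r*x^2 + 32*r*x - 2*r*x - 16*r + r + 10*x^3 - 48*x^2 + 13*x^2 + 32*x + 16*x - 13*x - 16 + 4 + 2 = r^2*(5*x - 5) + r*(-15*x^2 + 30*x - 15) + 10*x^3 - 35*x^2 + 35*x - 10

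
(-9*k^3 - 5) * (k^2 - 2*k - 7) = -9*k^5 + 18*k^4 + 63*k^3 - 5*k^2 + 10*k + 35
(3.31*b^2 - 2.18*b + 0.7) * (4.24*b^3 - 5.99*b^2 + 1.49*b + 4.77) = 14.0344*b^5 - 29.0701*b^4 + 20.9581*b^3 + 8.3475*b^2 - 9.3556*b + 3.339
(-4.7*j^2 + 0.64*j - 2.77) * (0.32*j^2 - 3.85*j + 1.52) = -1.504*j^4 + 18.2998*j^3 - 10.4944*j^2 + 11.6373*j - 4.2104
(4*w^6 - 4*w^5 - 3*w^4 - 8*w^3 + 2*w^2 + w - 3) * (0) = 0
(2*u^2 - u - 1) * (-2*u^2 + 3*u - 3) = -4*u^4 + 8*u^3 - 7*u^2 + 3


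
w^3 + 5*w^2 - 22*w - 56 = (w - 4)*(w + 2)*(w + 7)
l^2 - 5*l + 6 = (l - 3)*(l - 2)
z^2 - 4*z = z*(z - 4)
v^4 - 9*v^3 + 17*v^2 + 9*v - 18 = (v - 6)*(v - 3)*(v - 1)*(v + 1)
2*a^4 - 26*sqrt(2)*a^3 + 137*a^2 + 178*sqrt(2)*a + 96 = (a - 8*sqrt(2))*(a - 6*sqrt(2))*(sqrt(2)*a + 1)^2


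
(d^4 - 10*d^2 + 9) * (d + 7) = d^5 + 7*d^4 - 10*d^3 - 70*d^2 + 9*d + 63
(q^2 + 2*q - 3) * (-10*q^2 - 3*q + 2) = -10*q^4 - 23*q^3 + 26*q^2 + 13*q - 6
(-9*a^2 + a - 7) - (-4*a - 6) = -9*a^2 + 5*a - 1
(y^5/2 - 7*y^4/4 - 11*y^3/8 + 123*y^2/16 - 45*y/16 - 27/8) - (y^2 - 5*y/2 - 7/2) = y^5/2 - 7*y^4/4 - 11*y^3/8 + 107*y^2/16 - 5*y/16 + 1/8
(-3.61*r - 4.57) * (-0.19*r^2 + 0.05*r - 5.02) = 0.6859*r^3 + 0.6878*r^2 + 17.8937*r + 22.9414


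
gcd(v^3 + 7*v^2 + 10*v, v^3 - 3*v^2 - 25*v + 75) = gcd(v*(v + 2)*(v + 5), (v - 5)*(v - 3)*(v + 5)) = v + 5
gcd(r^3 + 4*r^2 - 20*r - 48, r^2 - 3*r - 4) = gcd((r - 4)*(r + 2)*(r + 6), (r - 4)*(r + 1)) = r - 4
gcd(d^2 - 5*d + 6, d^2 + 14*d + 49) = 1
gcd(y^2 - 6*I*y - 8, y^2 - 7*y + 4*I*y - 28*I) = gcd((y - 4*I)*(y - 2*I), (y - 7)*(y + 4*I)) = 1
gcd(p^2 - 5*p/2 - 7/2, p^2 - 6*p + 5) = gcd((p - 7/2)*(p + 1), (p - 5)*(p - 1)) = 1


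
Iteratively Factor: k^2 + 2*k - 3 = (k + 3)*(k - 1)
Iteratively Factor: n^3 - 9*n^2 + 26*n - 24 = (n - 3)*(n^2 - 6*n + 8) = (n - 3)*(n - 2)*(n - 4)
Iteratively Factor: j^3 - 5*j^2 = (j)*(j^2 - 5*j) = j*(j - 5)*(j)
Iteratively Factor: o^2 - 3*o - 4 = (o - 4)*(o + 1)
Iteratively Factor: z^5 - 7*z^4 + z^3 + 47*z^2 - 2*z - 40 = (z - 4)*(z^4 - 3*z^3 - 11*z^2 + 3*z + 10) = (z - 4)*(z + 2)*(z^3 - 5*z^2 - z + 5) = (z - 4)*(z - 1)*(z + 2)*(z^2 - 4*z - 5) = (z - 5)*(z - 4)*(z - 1)*(z + 2)*(z + 1)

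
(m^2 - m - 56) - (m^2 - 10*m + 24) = 9*m - 80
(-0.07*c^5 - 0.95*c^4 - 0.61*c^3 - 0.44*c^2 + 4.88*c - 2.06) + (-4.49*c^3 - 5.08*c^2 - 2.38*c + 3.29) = -0.07*c^5 - 0.95*c^4 - 5.1*c^3 - 5.52*c^2 + 2.5*c + 1.23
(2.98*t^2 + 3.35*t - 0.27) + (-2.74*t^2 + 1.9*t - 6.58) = 0.24*t^2 + 5.25*t - 6.85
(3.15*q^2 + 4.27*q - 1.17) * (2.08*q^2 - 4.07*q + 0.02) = 6.552*q^4 - 3.9389*q^3 - 19.7495*q^2 + 4.8473*q - 0.0234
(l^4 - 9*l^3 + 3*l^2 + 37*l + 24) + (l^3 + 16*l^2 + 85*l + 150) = l^4 - 8*l^3 + 19*l^2 + 122*l + 174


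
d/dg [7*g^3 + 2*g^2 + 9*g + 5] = 21*g^2 + 4*g + 9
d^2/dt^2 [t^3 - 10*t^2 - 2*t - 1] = 6*t - 20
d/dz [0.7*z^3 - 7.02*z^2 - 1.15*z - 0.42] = 2.1*z^2 - 14.04*z - 1.15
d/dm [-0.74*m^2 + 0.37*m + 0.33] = 0.37 - 1.48*m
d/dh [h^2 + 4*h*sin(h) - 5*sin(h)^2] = 4*h*cos(h) + 2*h + 4*sin(h) - 5*sin(2*h)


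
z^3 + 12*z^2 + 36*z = z*(z + 6)^2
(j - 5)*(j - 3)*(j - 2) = j^3 - 10*j^2 + 31*j - 30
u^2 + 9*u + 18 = (u + 3)*(u + 6)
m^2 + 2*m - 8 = (m - 2)*(m + 4)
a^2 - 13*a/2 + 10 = (a - 4)*(a - 5/2)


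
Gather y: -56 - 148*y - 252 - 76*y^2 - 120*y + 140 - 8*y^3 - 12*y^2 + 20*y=-8*y^3 - 88*y^2 - 248*y - 168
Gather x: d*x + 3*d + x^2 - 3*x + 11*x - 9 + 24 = 3*d + x^2 + x*(d + 8) + 15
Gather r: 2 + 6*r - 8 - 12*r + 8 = 2 - 6*r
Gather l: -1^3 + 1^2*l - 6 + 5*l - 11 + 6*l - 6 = 12*l - 24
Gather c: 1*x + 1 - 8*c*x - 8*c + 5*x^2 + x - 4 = c*(-8*x - 8) + 5*x^2 + 2*x - 3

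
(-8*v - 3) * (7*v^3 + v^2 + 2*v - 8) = -56*v^4 - 29*v^3 - 19*v^2 + 58*v + 24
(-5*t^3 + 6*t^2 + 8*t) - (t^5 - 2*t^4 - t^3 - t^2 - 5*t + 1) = -t^5 + 2*t^4 - 4*t^3 + 7*t^2 + 13*t - 1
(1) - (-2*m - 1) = 2*m + 2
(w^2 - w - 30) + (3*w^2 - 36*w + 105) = 4*w^2 - 37*w + 75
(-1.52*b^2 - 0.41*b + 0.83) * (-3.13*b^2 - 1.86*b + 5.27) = 4.7576*b^4 + 4.1105*b^3 - 9.8457*b^2 - 3.7045*b + 4.3741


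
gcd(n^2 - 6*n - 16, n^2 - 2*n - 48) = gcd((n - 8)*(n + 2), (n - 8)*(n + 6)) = n - 8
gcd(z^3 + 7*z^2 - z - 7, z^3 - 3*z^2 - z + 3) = z^2 - 1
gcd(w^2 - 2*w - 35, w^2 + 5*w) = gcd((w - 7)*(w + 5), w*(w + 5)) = w + 5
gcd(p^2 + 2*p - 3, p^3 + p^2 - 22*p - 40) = 1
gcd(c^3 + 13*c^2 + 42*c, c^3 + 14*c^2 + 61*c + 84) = c + 7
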